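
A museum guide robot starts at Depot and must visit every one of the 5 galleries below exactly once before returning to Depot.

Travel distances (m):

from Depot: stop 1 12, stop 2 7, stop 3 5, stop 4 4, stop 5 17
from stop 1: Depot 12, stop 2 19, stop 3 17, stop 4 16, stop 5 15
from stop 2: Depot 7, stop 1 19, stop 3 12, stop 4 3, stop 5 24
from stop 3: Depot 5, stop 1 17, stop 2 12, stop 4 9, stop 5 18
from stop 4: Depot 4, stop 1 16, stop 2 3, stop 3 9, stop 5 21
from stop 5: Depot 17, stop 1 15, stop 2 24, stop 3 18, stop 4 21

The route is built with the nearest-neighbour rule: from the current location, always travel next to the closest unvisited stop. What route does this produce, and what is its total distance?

From Depot: distances to unvisited — stop 4=4, stop 3=5, stop 2=7, stop 1=12, stop 5=17. Nearest is stop 4 (4).
From stop 4: distances to unvisited — stop 2=3, stop 3=9, stop 1=16, stop 5=21. Nearest is stop 2 (3).
From stop 2: distances to unvisited — stop 3=12, stop 1=19, stop 5=24. Nearest is stop 3 (12).
From stop 3: distances to unvisited — stop 1=17, stop 5=18. Nearest is stop 1 (17).
From stop 1: distances to unvisited — stop 5=15. Nearest is stop 5 (15).
Return stop 5→Depot: 17.
Total = 4 + 3 + 12 + 17 + 15 + 17 = 68.

Total distance 68 m via the nearest-neighbour route Depot → stop 4 → stop 2 → stop 3 → stop 1 → stop 5 → Depot.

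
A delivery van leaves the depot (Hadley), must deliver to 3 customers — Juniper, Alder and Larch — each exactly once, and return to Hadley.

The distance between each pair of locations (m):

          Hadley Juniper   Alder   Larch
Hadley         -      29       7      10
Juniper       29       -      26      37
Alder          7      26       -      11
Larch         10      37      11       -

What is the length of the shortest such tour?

With 3 stops there are 3!/2 = 3 distinct round trips (a route and its reverse cost the same).
Hadley - Juniper - Alder - Larch - Hadley: 29+26+11+10 = 76
Hadley - Juniper - Larch - Alder - Hadley: 29+37+11+7 = 84
Hadley - Alder - Juniper - Larch - Hadley: 7+26+37+10 = 80
The minimum is 76.
One optimal route: Hadley → Juniper → Alder → Larch → Hadley (or its reverse).

Shortest round trip = 76 m.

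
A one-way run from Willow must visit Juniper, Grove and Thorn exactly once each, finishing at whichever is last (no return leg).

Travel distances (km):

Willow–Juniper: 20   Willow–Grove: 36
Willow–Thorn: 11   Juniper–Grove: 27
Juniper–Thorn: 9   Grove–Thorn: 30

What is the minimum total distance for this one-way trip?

There are 3! = 6 possible orderings.
Willow → Juniper → Grove → Thorn: 20+27+30 = 77
Willow → Juniper → Thorn → Grove: 20+9+30 = 59
Willow → Grove → Juniper → Thorn: 36+27+9 = 72
Willow → Grove → Thorn → Juniper: 36+30+9 = 75
Willow → Thorn → Juniper → Grove: 11+9+27 = 47
Willow → Thorn → Grove → Juniper: 11+30+27 = 68
The minimum is 47.
One shortest path: Willow → Thorn → Juniper → Grove.

Minimum one-way distance = 47 km.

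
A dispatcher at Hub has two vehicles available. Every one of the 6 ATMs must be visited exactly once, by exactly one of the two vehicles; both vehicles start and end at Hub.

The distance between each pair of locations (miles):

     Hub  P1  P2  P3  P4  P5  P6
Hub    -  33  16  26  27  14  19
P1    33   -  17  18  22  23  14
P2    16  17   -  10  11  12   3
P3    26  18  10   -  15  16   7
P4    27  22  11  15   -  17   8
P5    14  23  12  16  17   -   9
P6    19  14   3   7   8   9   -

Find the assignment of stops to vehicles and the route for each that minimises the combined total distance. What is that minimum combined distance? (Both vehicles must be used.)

Minimum combined distance: 121 miles.

There are 2^5 − 1 = 31 ways to divide the 6 stops into two non-empty groups. For each, the best each vehicle can do is its own shortest tour through its group:
  {P1} + {P2, P3, P4, P5, P6}: 66 + 72 = 138
  {P2} + {P1, P3, P4, P5, P6}: 32 + 97 = 129
  {P1, P2} + {P3, P4, P5, P6}: 66 + 72 = 138
  {P3} + {P1, P2, P4, P5, P6}: 52 + 86 = 138
  {P1, P3} + {P2, P4, P5, P6}: 77 + 58 = 135
  {P2, P3} + {P1, P4, P5, P6}: 52 + 86 = 138
  … (31 splits in total)
  {P5} + {P1, P2, P3, P4, P6}: 28 + 93 = 121  ← best
Best: vehicle 1 Hub → P5 → Hub = 28; vehicle 2 Hub → P1 → P3 → P4 → P6 → P2 → Hub = 93; combined 121.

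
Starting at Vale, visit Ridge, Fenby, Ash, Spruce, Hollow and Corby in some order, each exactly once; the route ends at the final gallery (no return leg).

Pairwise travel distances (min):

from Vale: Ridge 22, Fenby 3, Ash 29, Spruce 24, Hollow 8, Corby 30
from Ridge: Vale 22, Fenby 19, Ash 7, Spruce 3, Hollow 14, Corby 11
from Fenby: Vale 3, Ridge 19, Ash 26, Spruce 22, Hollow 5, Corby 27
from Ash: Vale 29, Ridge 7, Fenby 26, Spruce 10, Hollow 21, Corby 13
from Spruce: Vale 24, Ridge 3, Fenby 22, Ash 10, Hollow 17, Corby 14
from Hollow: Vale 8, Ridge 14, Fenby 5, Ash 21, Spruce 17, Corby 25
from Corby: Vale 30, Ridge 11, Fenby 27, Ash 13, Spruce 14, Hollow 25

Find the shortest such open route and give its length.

Minimum one-way distance = 48 min.

There are 6! = 720 possible orderings.
Vale → Ridge → Fenby → Ash → Spruce → Hollow → Corby: 22+19+26+10+17+25 = 119
Vale → Ridge → Fenby → Ash → Spruce → Corby → Hollow: 22+19+26+10+14+25 = 116
Vale → Ridge → Fenby → Ash → Hollow → Spruce → Corby: 22+19+26+21+17+14 = 119
Vale → Ridge → Fenby → Ash → Hollow → Corby → Spruce: 22+19+26+21+25+14 = 127
Vale → Ridge → Fenby → Ash → Corby → Spruce → Hollow: 22+19+26+13+14+17 = 111
Vale → Ridge → Fenby → Ash → Corby → Hollow → Spruce: 22+19+26+13+25+17 = 122
Vale → Ridge → Fenby → Spruce → Ash → Hollow → Corby: 22+19+22+10+21+25 = 119
Vale → Ridge → Fenby → Spruce → Ash → Corby → Hollow: 22+19+22+10+13+25 = 111
… (712 more)
Vale → Fenby → Hollow → Ridge → Spruce → Ash → Corby: 3+5+14+3+10+13 = 48  ← best
The minimum is 48.
One shortest path: Vale → Fenby → Hollow → Ridge → Spruce → Ash → Corby.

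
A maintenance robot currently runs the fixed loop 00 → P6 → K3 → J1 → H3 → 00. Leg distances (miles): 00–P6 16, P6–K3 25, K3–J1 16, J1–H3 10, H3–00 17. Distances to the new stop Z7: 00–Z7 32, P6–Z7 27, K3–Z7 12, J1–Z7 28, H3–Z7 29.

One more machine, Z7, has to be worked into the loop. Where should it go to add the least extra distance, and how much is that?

Insertion cost between consecutive stops i–j is d(i,Z7) + d(Z7,j) − d(i,j):
  between 00 and P6: 32 + 27 − 16 = 43
  between P6 and K3: 27 + 12 − 25 = 14
  between K3 and J1: 12 + 28 − 16 = 24
  between J1 and H3: 28 + 29 − 10 = 47
  between H3 and 00: 29 + 32 − 17 = 44
Cheapest insertion is between P6 and K3, adding 14.
New total = 84 + 14 = 98.

+14 miles — insert Z7 between P6 and K3.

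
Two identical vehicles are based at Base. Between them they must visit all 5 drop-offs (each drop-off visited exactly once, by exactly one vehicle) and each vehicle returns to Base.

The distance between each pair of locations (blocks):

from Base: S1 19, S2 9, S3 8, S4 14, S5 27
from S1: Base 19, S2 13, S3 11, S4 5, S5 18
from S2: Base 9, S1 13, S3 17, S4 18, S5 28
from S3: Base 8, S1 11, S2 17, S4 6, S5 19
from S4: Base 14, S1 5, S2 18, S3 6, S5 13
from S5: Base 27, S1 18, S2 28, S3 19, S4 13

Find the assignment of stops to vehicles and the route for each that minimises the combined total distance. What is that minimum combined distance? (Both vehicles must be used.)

Check every non-empty split of the stops between the two vehicles; for each half take its own optimal tour:
  {S1} + {S2, S3, S4, S5}: 38 + 64 = 102
  {S2} + {S1, S3, S4, S5}: 18 + 64 = 82
  {S1, S2} + {S3, S4, S5}: 41 + 54 = 95
  {S3} + {S1, S2, S4, S5}: 16 + 67 = 83
  {S1, S3} + {S2, S4, S5}: 38 + 64 = 102
  {S2, S3} + {S1, S4, S5}: 34 + 64 = 98
  … (15 splits in total)
Best: vehicle 1 Base → S2 → Base = 18; vehicle 2 Base → S1 → S4 → S5 → S3 → Base = 64; combined 82.

Minimum combined distance: 82 blocks.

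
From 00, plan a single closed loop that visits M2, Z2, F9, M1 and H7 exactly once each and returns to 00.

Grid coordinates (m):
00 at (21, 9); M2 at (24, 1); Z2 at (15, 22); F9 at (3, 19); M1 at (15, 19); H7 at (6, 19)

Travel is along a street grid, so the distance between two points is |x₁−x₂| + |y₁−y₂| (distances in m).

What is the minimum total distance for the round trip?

84 m — the shortest possible round trip.

There are 60 distinct closed tours to check (reversals are equivalent).
00 - M2 - Z2 - F9 - M1 - H7 - 00: 11+30+15+12+9+25 = 102
00 - M2 - Z2 - F9 - H7 - M1 - 00: 11+30+15+3+9+16 = 84
00 - M2 - Z2 - M1 - F9 - H7 - 00: 11+30+3+12+3+25 = 84
00 - M2 - Z2 - M1 - H7 - F9 - 00: 11+30+3+9+3+28 = 84
00 - M2 - Z2 - H7 - F9 - M1 - 00: 11+30+12+3+12+16 = 84
00 - M2 - Z2 - H7 - M1 - F9 - 00: 11+30+12+9+12+28 = 102
00 - M2 - F9 - Z2 - M1 - H7 - 00: 11+39+15+3+9+25 = 102
00 - M2 - F9 - Z2 - H7 - M1 - 00: 11+39+15+12+9+16 = 102
00 - M2 - F9 - M1 - Z2 - H7 - 00: 11+39+12+3+12+25 = 102
00 - M2 - F9 - M1 - H7 - Z2 - 00: 11+39+12+9+12+19 = 102
00 - M2 - F9 - H7 - Z2 - M1 - 00: 11+39+3+12+3+16 = 84
00 - M2 - F9 - H7 - M1 - Z2 - 00: 11+39+3+9+3+19 = 84
00 - M2 - M1 - Z2 - F9 - H7 - 00: 11+27+3+15+3+25 = 84
00 - M2 - M1 - Z2 - H7 - F9 - 00: 11+27+3+12+3+28 = 84
… (46 more)
The minimum is 84.
One optimal route: 00 → M2 → Z2 → F9 → H7 → M1 → 00 (or its reverse).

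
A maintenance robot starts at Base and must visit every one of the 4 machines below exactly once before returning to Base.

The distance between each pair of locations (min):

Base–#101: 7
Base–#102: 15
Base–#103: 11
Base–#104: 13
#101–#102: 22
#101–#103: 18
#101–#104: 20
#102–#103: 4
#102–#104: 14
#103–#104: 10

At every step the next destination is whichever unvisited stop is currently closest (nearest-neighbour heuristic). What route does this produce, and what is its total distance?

Nearest-neighbour total = 56 min; route Base → #101 → #103 → #102 → #104 → Base.

From Base: distances to unvisited — #101=7, #103=11, #104=13, #102=15. Nearest is #101 (7).
From #101: distances to unvisited — #103=18, #104=20, #102=22. Nearest is #103 (18).
From #103: distances to unvisited — #102=4, #104=10. Nearest is #102 (4).
From #102: distances to unvisited — #104=14. Nearest is #104 (14).
Return #104→Base: 13.
Total = 7 + 18 + 4 + 14 + 13 = 56.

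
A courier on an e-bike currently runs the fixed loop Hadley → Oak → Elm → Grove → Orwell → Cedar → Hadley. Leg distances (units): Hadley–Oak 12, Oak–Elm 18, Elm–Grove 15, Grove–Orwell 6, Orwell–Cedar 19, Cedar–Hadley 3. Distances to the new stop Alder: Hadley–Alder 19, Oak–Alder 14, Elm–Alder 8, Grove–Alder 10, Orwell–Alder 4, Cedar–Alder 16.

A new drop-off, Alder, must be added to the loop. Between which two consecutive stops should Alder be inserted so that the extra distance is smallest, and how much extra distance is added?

Insertion cost between consecutive stops i–j is d(i,Alder) + d(Alder,j) − d(i,j):
  between Hadley and Oak: 19 + 14 − 12 = 21
  between Oak and Elm: 14 + 8 − 18 = 4
  between Elm and Grove: 8 + 10 − 15 = 3
  between Grove and Orwell: 10 + 4 − 6 = 8
  between Orwell and Cedar: 4 + 16 − 19 = 1
  between Cedar and Hadley: 16 + 19 − 3 = 32
Cheapest insertion is between Orwell and Cedar, adding 1.
New total = 73 + 1 = 74.

+1 — insert Alder between Orwell and Cedar.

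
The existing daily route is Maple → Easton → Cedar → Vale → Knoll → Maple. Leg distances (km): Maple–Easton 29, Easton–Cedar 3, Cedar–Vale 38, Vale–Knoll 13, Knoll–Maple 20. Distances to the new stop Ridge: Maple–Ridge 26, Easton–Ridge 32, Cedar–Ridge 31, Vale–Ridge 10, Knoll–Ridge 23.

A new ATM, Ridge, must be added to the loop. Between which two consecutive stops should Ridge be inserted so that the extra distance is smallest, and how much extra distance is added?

Insertion cost between consecutive stops i–j is d(i,Ridge) + d(Ridge,j) − d(i,j):
  between Maple and Easton: 26 + 32 − 29 = 29
  between Easton and Cedar: 32 + 31 − 3 = 60
  between Cedar and Vale: 31 + 10 − 38 = 3
  between Vale and Knoll: 10 + 23 − 13 = 20
  between Knoll and Maple: 23 + 26 − 20 = 29
Cheapest insertion is between Cedar and Vale, adding 3.
New total = 103 + 3 = 106.

Minimum extra distance: 3 km, inserting Ridge between Cedar and Vale.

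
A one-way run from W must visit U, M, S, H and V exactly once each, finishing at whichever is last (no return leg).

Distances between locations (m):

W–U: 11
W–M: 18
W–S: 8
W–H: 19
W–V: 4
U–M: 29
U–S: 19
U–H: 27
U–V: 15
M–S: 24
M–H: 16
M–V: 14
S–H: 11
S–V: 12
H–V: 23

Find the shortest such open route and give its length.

Shortest open route: 64 m.

There are 5! = 120 possible orderings.
W → U → M → S → H → V: 11+29+24+11+23 = 98
W → U → M → S → V → H: 11+29+24+12+23 = 99
W → U → M → H → S → V: 11+29+16+11+12 = 79
W → U → M → H → V → S: 11+29+16+23+12 = 91
W → U → M → V → S → H: 11+29+14+12+11 = 77
W → U → M → V → H → S: 11+29+14+23+11 = 88
W → U → S → M → H → V: 11+19+24+16+23 = 93
W → U → S → M → V → H: 11+19+24+14+23 = 91
W → U → S → H → M → V: 11+19+11+16+14 = 71
W → U → S → H → V → M: 11+19+11+23+14 = 78
W → U → S → V → M → H: 11+19+12+14+16 = 72
W → U → S → V → H → M: 11+19+12+23+16 = 81
W → U → H → M → S → V: 11+27+16+24+12 = 90
W → U → H → M → V → S: 11+27+16+14+12 = 80
… (106 more)
W → S → H → M → V → U: 8+11+16+14+15 = 64  ← best
The minimum is 64.
One shortest path: W → S → H → M → V → U.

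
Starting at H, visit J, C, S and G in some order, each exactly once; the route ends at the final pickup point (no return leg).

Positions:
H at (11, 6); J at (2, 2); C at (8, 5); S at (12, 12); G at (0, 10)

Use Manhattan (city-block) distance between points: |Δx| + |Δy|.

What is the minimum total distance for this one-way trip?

37 — the minimum one-way total.

There are 4! = 24 possible orderings.
H→J→C→S→G: 13+9+11+14 = 47
H→J→C→G→S: 13+9+13+14 = 49
H→J→S→C→G: 13+20+11+13 = 57
H→J→S→G→C: 13+20+14+13 = 60
H→J→G→C→S: 13+10+13+11 = 47
H→J→G→S→C: 13+10+14+11 = 48
H→C→J→S→G: 4+9+20+14 = 47
H→C→J→G→S: 4+9+10+14 = 37
H→C→S→J→G: 4+11+20+10 = 45
H→C→S→G→J: 4+11+14+10 = 39
H→C→G→J→S: 4+13+10+20 = 47
H→C→G→S→J: 4+13+14+20 = 51
H→S→J→C→G: 7+20+9+13 = 49
H→S→J→G→C: 7+20+10+13 = 50
… (10 more)
The minimum is 37.
One shortest path: H → C → J → G → S.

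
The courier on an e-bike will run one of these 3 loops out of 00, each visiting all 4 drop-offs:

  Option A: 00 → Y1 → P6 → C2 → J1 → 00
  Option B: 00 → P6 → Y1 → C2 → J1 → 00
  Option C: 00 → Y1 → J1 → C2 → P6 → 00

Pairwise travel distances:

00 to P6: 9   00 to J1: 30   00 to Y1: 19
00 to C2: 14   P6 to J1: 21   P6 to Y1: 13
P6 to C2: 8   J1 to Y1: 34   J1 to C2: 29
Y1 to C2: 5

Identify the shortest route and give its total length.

Option A: 19 + 13 + 8 + 29 + 30 = 99
Option B: 9 + 13 + 5 + 29 + 30 = 86
Option C: 19 + 34 + 29 + 8 + 9 = 99

Shortest is Option B, total 86.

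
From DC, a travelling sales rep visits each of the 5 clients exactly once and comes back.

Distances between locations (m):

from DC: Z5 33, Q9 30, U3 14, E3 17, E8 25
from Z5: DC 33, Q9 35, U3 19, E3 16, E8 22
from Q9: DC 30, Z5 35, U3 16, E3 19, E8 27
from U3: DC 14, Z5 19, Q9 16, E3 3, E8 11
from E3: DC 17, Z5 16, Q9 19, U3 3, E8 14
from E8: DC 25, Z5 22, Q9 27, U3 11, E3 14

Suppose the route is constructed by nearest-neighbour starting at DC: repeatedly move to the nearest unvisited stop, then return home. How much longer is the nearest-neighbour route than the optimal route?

From DC: U3=14, E3=17, E8=25, Q9=30, Z5=33 → choose U3 (14).
From U3: E3=3, E8=11, Q9=16, Z5=19 → choose E3 (3).
From E3: E8=14, Z5=16, Q9=19 → choose E8 (14).
From E8: Z5=22, Q9=27 → choose Z5 (22).
From Z5: Q9=35 → choose Q9 (35).
NN route DC → U3 → E3 → E8 → Z5 → Q9 → DC costs 118.
Optimal: DC → Q9 → U3 → E3 → Z5 → E8 → DC costs 112 (by enumerating all 60 distinct tours).
Excess = 118 − 112 = 6.

The nearest-neighbour route is 6 m longer than optimal.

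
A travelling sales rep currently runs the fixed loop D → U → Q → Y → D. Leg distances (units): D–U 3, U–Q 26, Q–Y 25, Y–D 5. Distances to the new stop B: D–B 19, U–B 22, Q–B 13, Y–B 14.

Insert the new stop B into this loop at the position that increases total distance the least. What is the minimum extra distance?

+2 — insert B between Q and Y.

Insertion cost between consecutive stops i–j is d(i,B) + d(B,j) − d(i,j):
  between D and U: 19 + 22 − 3 = 38
  between U and Q: 22 + 13 − 26 = 9
  between Q and Y: 13 + 14 − 25 = 2
  between Y and D: 14 + 19 − 5 = 28
Cheapest insertion is between Q and Y, adding 2.
New total = 59 + 2 = 61.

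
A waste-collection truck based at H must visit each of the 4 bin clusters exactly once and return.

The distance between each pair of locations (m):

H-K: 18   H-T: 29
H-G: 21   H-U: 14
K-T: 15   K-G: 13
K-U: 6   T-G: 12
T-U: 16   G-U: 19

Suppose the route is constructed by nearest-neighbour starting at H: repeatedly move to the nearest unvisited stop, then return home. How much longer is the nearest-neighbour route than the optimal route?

From H: U=14, K=18, G=21, T=29 → choose U (14).
From U: K=6, T=16, G=19 → choose K (6).
From K: G=13, T=15 → choose G (13).
From G: T=12 → choose T (12).
NN route H → U → K → G → T → H costs 74.
Optimal: H → G → T → K → U → H costs 68 (by enumerating all 12 distinct tours).
Excess = 74 − 68 = 6.

6 m longer than the optimal tour.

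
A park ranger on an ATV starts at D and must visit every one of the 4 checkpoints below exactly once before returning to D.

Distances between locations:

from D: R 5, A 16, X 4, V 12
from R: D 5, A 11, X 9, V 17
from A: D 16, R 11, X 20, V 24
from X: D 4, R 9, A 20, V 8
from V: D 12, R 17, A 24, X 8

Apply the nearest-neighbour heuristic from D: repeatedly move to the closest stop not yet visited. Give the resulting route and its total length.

D → [X:4 / R:5 / V:12 / A:16] → X (4)
X → [V:8 / R:9 / A:20] → V (8)
V → [R:17 / A:24] → R (17)
R → [A:11] → A (11)
Return A→D: 16.
Total = 4 + 8 + 17 + 11 + 16 = 56.

56 along D → X → V → R → A → D.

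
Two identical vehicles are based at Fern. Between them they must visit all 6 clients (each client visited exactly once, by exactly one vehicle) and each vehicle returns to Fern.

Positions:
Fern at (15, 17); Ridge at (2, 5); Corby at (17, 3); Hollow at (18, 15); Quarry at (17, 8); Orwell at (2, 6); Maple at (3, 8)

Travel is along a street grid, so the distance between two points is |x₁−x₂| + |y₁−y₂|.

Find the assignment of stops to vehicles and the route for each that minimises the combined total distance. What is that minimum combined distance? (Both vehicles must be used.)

68 — the smallest possible combined total.

Try each way of splitting the stops between the two vehicles (each non-empty) and, for each split, find the best tour for each vehicle:
  {Ridge} + {Corby, Hollow, Quarry, Orwell, Maple}: 50 + 60 = 110
  {Corby} + {Ridge, Hollow, Quarry, Orwell, Maple}: 32 + 56 = 88
  {Ridge, Corby} + {Hollow, Quarry, Orwell, Maple}: 58 + 54 = 112
  {Hollow} + {Ridge, Corby, Quarry, Orwell, Maple}: 10 + 58 = 68
  {Ridge, Hollow} + {Corby, Quarry, Orwell, Maple}: 56 + 58 = 114
  {Corby, Hollow} + {Ridge, Quarry, Orwell, Maple}: 34 + 54 = 88
  … (31 splits in total)
Best: vehicle 1 Fern → Hollow → Fern = 10; vehicle 2 Fern → Quarry → Corby → Ridge → Orwell → Maple → Fern = 58; combined 68.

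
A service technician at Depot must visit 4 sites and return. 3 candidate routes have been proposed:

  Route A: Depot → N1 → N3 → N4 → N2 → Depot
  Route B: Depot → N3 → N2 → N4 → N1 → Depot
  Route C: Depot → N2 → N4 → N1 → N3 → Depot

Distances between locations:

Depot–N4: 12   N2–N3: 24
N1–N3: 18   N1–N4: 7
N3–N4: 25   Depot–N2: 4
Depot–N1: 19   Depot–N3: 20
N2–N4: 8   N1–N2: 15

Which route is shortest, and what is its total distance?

Shortest is Route C, total 57.

Route A: 19 + 18 + 25 + 8 + 4 = 74
Route B: 20 + 24 + 8 + 7 + 19 = 78
Route C: 4 + 8 + 7 + 18 + 20 = 57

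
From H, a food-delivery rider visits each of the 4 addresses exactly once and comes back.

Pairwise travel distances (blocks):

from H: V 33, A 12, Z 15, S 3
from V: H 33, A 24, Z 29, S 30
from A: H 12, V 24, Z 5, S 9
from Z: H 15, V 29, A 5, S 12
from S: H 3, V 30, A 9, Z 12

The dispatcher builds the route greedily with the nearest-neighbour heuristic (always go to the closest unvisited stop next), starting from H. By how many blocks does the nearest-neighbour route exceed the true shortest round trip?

H: S=3, A=12, Z=15, V=33 ⇒ S
S: A=9, Z=12, V=30 ⇒ A
A: Z=5, V=24 ⇒ Z
Z: V=29 ⇒ V
NN route H → S → A → Z → V → H costs 79.
Optimal: H → V → A → Z → S → H costs 77 (by enumerating all 12 distinct tours).
Excess = 79 − 77 = 2.

The nearest-neighbour route is 2 blocks longer than optimal.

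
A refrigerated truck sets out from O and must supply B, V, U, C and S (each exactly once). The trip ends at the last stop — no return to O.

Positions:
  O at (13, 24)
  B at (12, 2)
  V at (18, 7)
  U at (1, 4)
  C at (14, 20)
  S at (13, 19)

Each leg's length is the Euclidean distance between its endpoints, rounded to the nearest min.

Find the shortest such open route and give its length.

Minimum one-way distance = 37 min.

There are 5! = 120 possible orderings.
O - B - V - U - C - S: 22+8+17+21+1 = 69
O - B - V - U - S - C: 22+8+17+19+1 = 67
O - B - V - C - U - S: 22+8+14+21+19 = 84
O - B - V - C - S - U: 22+8+14+1+19 = 64
O - B - V - S - U - C: 22+8+13+19+21 = 83
O - B - V - S - C - U: 22+8+13+1+21 = 65
O - B - U - V - C - S: 22+11+17+14+1 = 65
O - B - U - V - S - C: 22+11+17+13+1 = 64
O - B - U - C - V - S: 22+11+21+14+13 = 81
O - B - U - C - S - V: 22+11+21+1+13 = 68
O - B - U - S - V - C: 22+11+19+13+14 = 79
O - B - U - S - C - V: 22+11+19+1+14 = 67
O - B - C - V - U - S: 22+18+14+17+19 = 90
O - B - C - V - S - U: 22+18+14+13+19 = 86
… (106 more)
O - C - S - V - B - U: 4+1+13+8+11 = 37  ← best
The minimum is 37.
One shortest path: O → C → S → V → B → U.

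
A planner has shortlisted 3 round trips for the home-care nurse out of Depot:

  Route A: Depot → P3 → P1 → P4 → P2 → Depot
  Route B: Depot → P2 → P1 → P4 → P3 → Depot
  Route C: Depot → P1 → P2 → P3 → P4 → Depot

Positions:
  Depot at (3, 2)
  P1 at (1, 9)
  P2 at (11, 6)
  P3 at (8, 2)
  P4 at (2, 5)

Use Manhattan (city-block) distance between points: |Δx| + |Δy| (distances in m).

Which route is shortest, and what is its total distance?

Shortest is Route C, total 42 m.

Route A: 5 + 14 + 5 + 10 + 12 = 46
Route B: 12 + 13 + 5 + 9 + 5 = 44
Route C: 9 + 13 + 7 + 9 + 4 = 42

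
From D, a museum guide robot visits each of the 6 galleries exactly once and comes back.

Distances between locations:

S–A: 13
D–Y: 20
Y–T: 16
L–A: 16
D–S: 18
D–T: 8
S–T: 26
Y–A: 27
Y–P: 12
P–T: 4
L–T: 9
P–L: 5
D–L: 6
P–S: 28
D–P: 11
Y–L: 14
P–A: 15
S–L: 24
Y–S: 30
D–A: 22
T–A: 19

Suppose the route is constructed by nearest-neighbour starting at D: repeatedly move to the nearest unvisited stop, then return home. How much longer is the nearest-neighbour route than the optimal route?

4 longer than the optimal tour.

From D: L=6, T=8, P=11, S=18, Y=20, A=22 → choose L (6).
From L: P=5, T=9, Y=14, A=16, S=24 → choose P (5).
From P: T=4, Y=12, A=15, S=28 → choose T (4).
From T: Y=16, A=19, S=26 → choose Y (16).
From Y: A=27, S=30 → choose A (27).
From A: S=13 → choose S (13).
NN route D → L → P → T → Y → A → S → D costs 89.
Optimal: D → S → A → L → Y → P → T → D costs 85 (by enumerating all 360 distinct tours).
Excess = 89 − 85 = 4.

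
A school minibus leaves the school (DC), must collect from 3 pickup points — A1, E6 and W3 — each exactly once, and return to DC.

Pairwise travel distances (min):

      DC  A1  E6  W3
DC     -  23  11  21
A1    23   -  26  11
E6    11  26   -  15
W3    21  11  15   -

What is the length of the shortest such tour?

DC - A1 - E6 - W3 - DC: 23+26+15+21 = 85
DC - A1 - W3 - E6 - DC: 23+11+15+11 = 60
DC - E6 - A1 - W3 - DC: 11+26+11+21 = 69
The minimum is 60.
One optimal route: DC → A1 → W3 → E6 → DC (or its reverse).

Minimum total distance: 60 min.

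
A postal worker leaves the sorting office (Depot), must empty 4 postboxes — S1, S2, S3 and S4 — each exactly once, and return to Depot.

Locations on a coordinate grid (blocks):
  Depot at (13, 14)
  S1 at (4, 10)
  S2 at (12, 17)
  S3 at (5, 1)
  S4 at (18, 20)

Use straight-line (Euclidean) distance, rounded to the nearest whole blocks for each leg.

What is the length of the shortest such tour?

Minimum total distance: 50 blocks.

With 4 stops there are 4!/2 = 12 distinct round trips (a route and its reverse cost the same).
Depot - S1 - S2 - S3 - S4 - Depot: 10+11+17+23+8 = 69
Depot - S1 - S2 - S4 - S3 - Depot: 10+11+7+23+15 = 66
Depot - S1 - S3 - S2 - S4 - Depot: 10+9+17+7+8 = 51
Depot - S1 - S3 - S4 - S2 - Depot: 10+9+23+7+3 = 52
Depot - S1 - S4 - S2 - S3 - Depot: 10+17+7+17+15 = 66
Depot - S1 - S4 - S3 - S2 - Depot: 10+17+23+17+3 = 70
Depot - S2 - S1 - S3 - S4 - Depot: 3+11+9+23+8 = 54
Depot - S2 - S1 - S4 - S3 - Depot: 3+11+17+23+15 = 69
Depot - S2 - S3 - S1 - S4 - Depot: 3+17+9+17+8 = 54
Depot - S2 - S4 - S1 - S3 - Depot: 3+7+17+9+15 = 51
Depot - S3 - S1 - S2 - S4 - Depot: 15+9+11+7+8 = 50
Depot - S3 - S2 - S1 - S4 - Depot: 15+17+11+17+8 = 68
The minimum is 50.
One optimal route: Depot → S3 → S1 → S2 → S4 → Depot (or its reverse).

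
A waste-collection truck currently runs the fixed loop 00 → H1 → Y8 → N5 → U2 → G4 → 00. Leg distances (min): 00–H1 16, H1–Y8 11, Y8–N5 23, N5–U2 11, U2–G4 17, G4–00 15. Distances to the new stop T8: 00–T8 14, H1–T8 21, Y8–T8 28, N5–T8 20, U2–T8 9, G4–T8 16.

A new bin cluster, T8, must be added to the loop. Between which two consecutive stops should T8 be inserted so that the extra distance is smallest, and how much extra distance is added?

Insertion cost between consecutive stops i–j is d(i,T8) + d(T8,j) − d(i,j):
  between 00 and H1: 14 + 21 − 16 = 19
  between H1 and Y8: 21 + 28 − 11 = 38
  between Y8 and N5: 28 + 20 − 23 = 25
  between N5 and U2: 20 + 9 − 11 = 18
  between U2 and G4: 9 + 16 − 17 = 8
  between G4 and 00: 16 + 14 − 15 = 15
Cheapest insertion is between U2 and G4, adding 8.
New total = 93 + 8 = 101.

+8 min — insert T8 between U2 and G4.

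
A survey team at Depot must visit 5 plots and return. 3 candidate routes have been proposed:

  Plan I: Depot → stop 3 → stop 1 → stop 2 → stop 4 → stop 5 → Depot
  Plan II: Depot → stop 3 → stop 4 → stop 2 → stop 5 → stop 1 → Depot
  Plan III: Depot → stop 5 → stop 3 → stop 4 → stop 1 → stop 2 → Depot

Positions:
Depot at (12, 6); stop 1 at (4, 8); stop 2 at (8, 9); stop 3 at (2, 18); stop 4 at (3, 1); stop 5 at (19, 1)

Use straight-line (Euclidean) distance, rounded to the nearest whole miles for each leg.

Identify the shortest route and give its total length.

Plan I: 16 + 10 + 4 + 9 + 16 + 9 = 64
Plan II: 16 + 17 + 9 + 14 + 17 + 8 = 81
Plan III: 9 + 24 + 17 + 7 + 4 + 5 = 66

64 miles — Plan I is the shortest.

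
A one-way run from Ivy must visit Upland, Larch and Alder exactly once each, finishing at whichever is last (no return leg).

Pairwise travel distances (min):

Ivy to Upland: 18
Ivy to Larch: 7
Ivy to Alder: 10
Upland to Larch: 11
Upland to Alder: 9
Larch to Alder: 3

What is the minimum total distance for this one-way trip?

Shortest open route: 19 min.

There are 3! = 6 possible orderings.
Ivy→Upland→Larch→Alder: 18+11+3 = 32
Ivy→Upland→Alder→Larch: 18+9+3 = 30
Ivy→Larch→Upland→Alder: 7+11+9 = 27
Ivy→Larch→Alder→Upland: 7+3+9 = 19
Ivy→Alder→Upland→Larch: 10+9+11 = 30
Ivy→Alder→Larch→Upland: 10+3+11 = 24
The minimum is 19.
One shortest path: Ivy → Larch → Alder → Upland.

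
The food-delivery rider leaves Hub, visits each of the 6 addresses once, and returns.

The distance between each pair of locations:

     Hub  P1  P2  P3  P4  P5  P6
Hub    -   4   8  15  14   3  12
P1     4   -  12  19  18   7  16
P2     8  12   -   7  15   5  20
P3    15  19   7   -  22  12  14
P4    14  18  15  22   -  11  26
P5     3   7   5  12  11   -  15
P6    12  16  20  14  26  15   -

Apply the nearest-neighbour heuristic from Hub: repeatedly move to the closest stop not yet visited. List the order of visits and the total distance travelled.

From Hub: distances to unvisited — P5=3, P1=4, P2=8, P6=12, P4=14, P3=15. Nearest is P5 (3).
From P5: distances to unvisited — P2=5, P1=7, P4=11, P3=12, P6=15. Nearest is P2 (5).
From P2: distances to unvisited — P3=7, P1=12, P4=15, P6=20. Nearest is P3 (7).
From P3: distances to unvisited — P6=14, P1=19, P4=22. Nearest is P6 (14).
From P6: distances to unvisited — P1=16, P4=26. Nearest is P1 (16).
From P1: distances to unvisited — P4=18. Nearest is P4 (18).
Return P4→Hub: 14.
Total = 3 + 5 + 7 + 14 + 16 + 18 + 14 = 77.

77 along Hub → P5 → P2 → P3 → P6 → P1 → P4 → Hub.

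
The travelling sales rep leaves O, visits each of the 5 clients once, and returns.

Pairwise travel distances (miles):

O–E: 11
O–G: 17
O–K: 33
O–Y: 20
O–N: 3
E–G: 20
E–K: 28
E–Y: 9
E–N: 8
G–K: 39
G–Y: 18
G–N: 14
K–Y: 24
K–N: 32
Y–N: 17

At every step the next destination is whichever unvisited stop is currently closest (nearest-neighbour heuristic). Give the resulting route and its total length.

At O the remaining stops are N 3, E 11, G 17, Y 20, K 33; go to N.
At N the remaining stops are E 8, G 14, Y 17, K 32; go to E.
At E the remaining stops are Y 9, G 20, K 28; go to Y.
At Y the remaining stops are G 18, K 24; go to G.
At G the remaining stops are K 39; go to K.
Return K→O: 33.
Total = 3 + 8 + 9 + 18 + 39 + 33 = 110.

Total distance 110 miles via the nearest-neighbour route O → N → E → Y → G → K → O.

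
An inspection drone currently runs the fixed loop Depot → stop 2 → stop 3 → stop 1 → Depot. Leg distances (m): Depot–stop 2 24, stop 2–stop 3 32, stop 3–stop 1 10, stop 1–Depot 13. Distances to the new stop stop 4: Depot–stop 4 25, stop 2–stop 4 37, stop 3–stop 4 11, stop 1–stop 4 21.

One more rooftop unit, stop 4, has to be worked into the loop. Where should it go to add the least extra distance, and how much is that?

+16 m — insert stop 4 between stop 2 and stop 3.

Insertion cost between consecutive stops i–j is d(i,stop 4) + d(stop 4,j) − d(i,j):
  between Depot and stop 2: 25 + 37 − 24 = 38
  between stop 2 and stop 3: 37 + 11 − 32 = 16
  between stop 3 and stop 1: 11 + 21 − 10 = 22
  between stop 1 and Depot: 21 + 25 − 13 = 33
Cheapest insertion is between stop 2 and stop 3, adding 16.
New total = 79 + 16 = 95.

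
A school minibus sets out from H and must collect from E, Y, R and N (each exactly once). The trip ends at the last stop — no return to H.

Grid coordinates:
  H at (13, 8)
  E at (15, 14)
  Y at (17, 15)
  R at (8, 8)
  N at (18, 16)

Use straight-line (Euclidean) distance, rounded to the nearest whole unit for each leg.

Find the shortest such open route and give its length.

There are 4! = 24 possible orderings.
H - E - Y - R - N: 6+2+11+13 = 32
H - E - Y - N - R: 6+2+1+13 = 22
H - E - R - Y - N: 6+9+11+1 = 27
H - E - R - N - Y: 6+9+13+1 = 29
H - E - N - Y - R: 6+4+1+11 = 22
H - E - N - R - Y: 6+4+13+11 = 34
H - Y - E - R - N: 8+2+9+13 = 32
H - Y - E - N - R: 8+2+4+13 = 27
H - Y - R - E - N: 8+11+9+4 = 32
H - Y - R - N - E: 8+11+13+4 = 36
H - Y - N - E - R: 8+1+4+9 = 22
H - Y - N - R - E: 8+1+13+9 = 31
H - R - E - Y - N: 5+9+2+1 = 17
H - R - E - N - Y: 5+9+4+1 = 19
… (10 more)
The minimum is 17.
One shortest path: H → R → E → Y → N.

Minimum one-way distance = 17.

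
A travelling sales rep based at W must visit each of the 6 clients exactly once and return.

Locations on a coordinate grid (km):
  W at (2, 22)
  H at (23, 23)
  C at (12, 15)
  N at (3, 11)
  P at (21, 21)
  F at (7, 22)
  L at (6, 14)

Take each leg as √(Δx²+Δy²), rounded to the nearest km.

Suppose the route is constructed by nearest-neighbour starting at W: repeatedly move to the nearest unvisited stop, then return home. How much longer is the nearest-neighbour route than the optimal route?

W: F=5, L=9, N=11, C=12, P=19, H=21 ⇒ F
F: L=8, C=9, N=12, P=14, H=16 ⇒ L
L: N=4, C=6, P=17, H=19 ⇒ N
N: C=10, P=21, H=23 ⇒ C
C: P=11, H=14 ⇒ P
P: H=3 ⇒ H
NN route W → F → L → N → C → P → H → W costs 62.
Optimal: W → N → L → C → P → H → F → W costs 56 (by enumerating all 360 distinct tours).
Excess = 62 − 56 = 6.

6 km longer than the optimal tour.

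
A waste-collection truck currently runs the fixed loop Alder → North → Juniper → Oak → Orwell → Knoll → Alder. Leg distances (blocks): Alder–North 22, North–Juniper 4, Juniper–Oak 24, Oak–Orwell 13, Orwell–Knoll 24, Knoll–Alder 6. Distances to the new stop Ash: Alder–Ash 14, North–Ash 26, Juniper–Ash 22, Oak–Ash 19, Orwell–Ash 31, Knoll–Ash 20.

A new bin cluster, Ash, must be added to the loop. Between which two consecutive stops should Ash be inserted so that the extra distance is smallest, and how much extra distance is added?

Insertion cost between consecutive stops i–j is d(i,Ash) + d(Ash,j) − d(i,j):
  between Alder and North: 14 + 26 − 22 = 18
  between North and Juniper: 26 + 22 − 4 = 44
  between Juniper and Oak: 22 + 19 − 24 = 17
  between Oak and Orwell: 19 + 31 − 13 = 37
  between Orwell and Knoll: 31 + 20 − 24 = 27
  between Knoll and Alder: 20 + 14 − 6 = 28
Cheapest insertion is between Juniper and Oak, adding 17.
New total = 93 + 17 = 110.

Adding 17 blocks by placing Ash on the Juniper–Oak leg.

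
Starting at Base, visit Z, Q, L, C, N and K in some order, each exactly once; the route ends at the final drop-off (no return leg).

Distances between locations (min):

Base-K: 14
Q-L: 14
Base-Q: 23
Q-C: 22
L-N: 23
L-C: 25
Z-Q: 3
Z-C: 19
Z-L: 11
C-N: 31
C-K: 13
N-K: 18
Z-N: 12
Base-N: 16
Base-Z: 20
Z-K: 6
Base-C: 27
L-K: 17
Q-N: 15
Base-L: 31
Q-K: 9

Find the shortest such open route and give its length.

Shortest open route: 75 min.

There are 6! = 720 possible orderings.
Base → Z → Q → L → C → N → K: 20+3+14+25+31+18 = 111
Base → Z → Q → L → C → K → N: 20+3+14+25+13+18 = 93
Base → Z → Q → L → N → C → K: 20+3+14+23+31+13 = 104
Base → Z → Q → L → N → K → C: 20+3+14+23+18+13 = 91
Base → Z → Q → L → K → C → N: 20+3+14+17+13+31 = 98
Base → Z → Q → L → K → N → C: 20+3+14+17+18+31 = 103
Base → Z → Q → C → L → N → K: 20+3+22+25+23+18 = 111
Base → Z → Q → C → L → K → N: 20+3+22+25+17+18 = 105
… (712 more)
Base → N → Z → Q → L → K → C: 16+12+3+14+17+13 = 75  ← best
The minimum is 75.
One shortest path: Base → N → Z → Q → L → K → C.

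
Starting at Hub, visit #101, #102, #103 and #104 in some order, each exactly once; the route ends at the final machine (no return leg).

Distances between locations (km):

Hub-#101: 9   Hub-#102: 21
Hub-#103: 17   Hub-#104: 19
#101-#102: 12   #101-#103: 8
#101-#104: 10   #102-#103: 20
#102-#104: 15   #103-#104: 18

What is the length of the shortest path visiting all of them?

50 km — the minimum one-way total.

There are 4! = 24 possible orderings.
Hub→#101→#102→#103→#104: 9+12+20+18 = 59
Hub→#101→#102→#104→#103: 9+12+15+18 = 54
Hub→#101→#103→#102→#104: 9+8+20+15 = 52
Hub→#101→#103→#104→#102: 9+8+18+15 = 50
Hub→#101→#104→#102→#103: 9+10+15+20 = 54
Hub→#101→#104→#103→#102: 9+10+18+20 = 57
Hub→#102→#101→#103→#104: 21+12+8+18 = 59
Hub→#102→#101→#104→#103: 21+12+10+18 = 61
Hub→#102→#103→#101→#104: 21+20+8+10 = 59
Hub→#102→#103→#104→#101: 21+20+18+10 = 69
Hub→#102→#104→#101→#103: 21+15+10+8 = 54
Hub→#102→#104→#103→#101: 21+15+18+8 = 62
Hub→#103→#101→#102→#104: 17+8+12+15 = 52
Hub→#103→#101→#104→#102: 17+8+10+15 = 50
… (10 more)
The minimum is 50.
One shortest path: Hub → #101 → #103 → #104 → #102.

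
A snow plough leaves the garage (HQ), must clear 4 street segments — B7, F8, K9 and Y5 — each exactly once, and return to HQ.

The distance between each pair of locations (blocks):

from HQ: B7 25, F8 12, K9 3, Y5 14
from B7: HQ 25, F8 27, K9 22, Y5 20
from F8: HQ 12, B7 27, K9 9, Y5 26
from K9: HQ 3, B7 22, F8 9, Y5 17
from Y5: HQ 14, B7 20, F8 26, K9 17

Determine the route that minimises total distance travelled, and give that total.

HQ→B7→F8→K9→Y5→HQ: 25+27+9+17+14 = 92
HQ→B7→F8→Y5→K9→HQ: 25+27+26+17+3 = 98
HQ→B7→K9→F8→Y5→HQ: 25+22+9+26+14 = 96
HQ→B7→K9→Y5→F8→HQ: 25+22+17+26+12 = 102
HQ→B7→Y5→F8→K9→HQ: 25+20+26+9+3 = 83
HQ→B7→Y5→K9→F8→HQ: 25+20+17+9+12 = 83
HQ→F8→B7→K9→Y5→HQ: 12+27+22+17+14 = 92
HQ→F8→B7→Y5→K9→HQ: 12+27+20+17+3 = 79
HQ→F8→K9→B7→Y5→HQ: 12+9+22+20+14 = 77
HQ→F8→Y5→B7→K9→HQ: 12+26+20+22+3 = 83
HQ→K9→B7→F8→Y5→HQ: 3+22+27+26+14 = 92
HQ→K9→F8→B7→Y5→HQ: 3+9+27+20+14 = 73
The minimum is 73.
One optimal route: HQ → K9 → F8 → B7 → Y5 → HQ (or its reverse).

Minimum total distance: 73 blocks.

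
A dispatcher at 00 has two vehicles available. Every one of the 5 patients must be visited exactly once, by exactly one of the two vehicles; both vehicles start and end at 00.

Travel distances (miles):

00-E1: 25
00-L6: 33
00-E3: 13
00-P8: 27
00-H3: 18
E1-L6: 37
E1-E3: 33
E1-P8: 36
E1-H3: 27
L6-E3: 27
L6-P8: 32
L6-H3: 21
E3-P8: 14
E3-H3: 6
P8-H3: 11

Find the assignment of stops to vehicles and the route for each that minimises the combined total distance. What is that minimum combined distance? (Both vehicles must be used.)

Check every non-empty split of the stops between the two vehicles; for each half take its own optimal tour:
  {E1} + {L6, E3, P8, H3}: 50 + 92 = 142
  {L6} + {E1, E3, P8, H3}: 66 + 90 = 156
  {E1, L6} + {E3, P8, H3}: 95 + 56 = 151
  {E3} + {E1, L6, P8, H3}: 26 + 121 = 147
  {E1, E3} + {L6, P8, H3}: 71 + 92 = 163
  {L6, E3} + {E1, P8, H3}: 73 + 90 = 163
  … (15 splits in total)
Best: vehicle 1 00 → E1 → 00 = 50; vehicle 2 00 → L6 → H3 → P8 → E3 → 00 = 92; combined 142.

Minimum combined distance: 142 miles.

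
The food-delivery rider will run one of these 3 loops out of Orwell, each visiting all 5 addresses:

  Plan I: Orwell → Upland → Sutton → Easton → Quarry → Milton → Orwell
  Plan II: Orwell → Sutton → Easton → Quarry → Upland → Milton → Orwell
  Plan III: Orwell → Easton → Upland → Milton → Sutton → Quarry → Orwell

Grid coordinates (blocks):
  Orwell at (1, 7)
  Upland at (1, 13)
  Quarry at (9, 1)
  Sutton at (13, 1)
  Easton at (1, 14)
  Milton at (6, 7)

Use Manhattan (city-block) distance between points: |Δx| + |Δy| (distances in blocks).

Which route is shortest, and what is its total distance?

Plan I: 6 + 24 + 25 + 21 + 9 + 5 = 90
Plan II: 18 + 25 + 21 + 20 + 11 + 5 = 100
Plan III: 7 + 1 + 11 + 13 + 4 + 14 = 50

50 blocks — Plan III is the shortest.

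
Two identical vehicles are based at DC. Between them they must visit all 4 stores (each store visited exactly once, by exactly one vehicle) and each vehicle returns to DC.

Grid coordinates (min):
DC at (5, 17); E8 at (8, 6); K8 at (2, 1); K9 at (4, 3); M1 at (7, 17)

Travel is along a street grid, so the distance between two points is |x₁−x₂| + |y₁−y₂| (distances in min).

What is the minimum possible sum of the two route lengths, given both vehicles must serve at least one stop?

Try each way of splitting the stops between the two vehicles (each non-empty) and, for each split, find the best tour for each vehicle:
  {E8} + {K8, K9, M1}: 28 + 42 = 70
  {K8} + {E8, K9, M1}: 38 + 36 = 74
  {E8, K8} + {K9, M1}: 44 + 34 = 78
  {K9} + {E8, K8, M1}: 30 + 44 = 74
  {E8, K9} + {K8, M1}: 36 + 42 = 78
  {K8, K9} + {E8, M1}: 38 + 28 = 66
  … (7 splits in total)
  {E8, K8, K9} + {M1}: 44 + 4 = 48  ← best
Best: vehicle 1 DC → E8 → K8 → K9 → DC = 44; vehicle 2 DC → M1 → DC = 4; combined 48.

48 min — the smallest possible combined total.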